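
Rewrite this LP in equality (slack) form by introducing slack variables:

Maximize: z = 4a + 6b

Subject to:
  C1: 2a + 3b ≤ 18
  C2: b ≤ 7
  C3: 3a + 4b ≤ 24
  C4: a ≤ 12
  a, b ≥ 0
max z = 4a + 6b

s.t.
  2a + 3b + s1 = 18
  b + s2 = 7
  3a + 4b + s3 = 24
  a + s4 = 12
  a, b, s1, s2, s3, s4 ≥ 0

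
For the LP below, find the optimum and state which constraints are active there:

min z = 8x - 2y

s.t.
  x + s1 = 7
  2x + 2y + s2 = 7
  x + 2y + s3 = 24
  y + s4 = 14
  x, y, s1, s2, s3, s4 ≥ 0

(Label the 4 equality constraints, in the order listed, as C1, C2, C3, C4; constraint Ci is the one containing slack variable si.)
Optimal: x = 0, y = 3.5
Slack at optimum:
  C1: slack = 7
  C2: slack = 0 (binding)
  C3: slack = 17
  C4: slack = 10.5
  x ≥ 0: x = 0 (binding)
  y ≥ 0: y = 3.5
Binding constraints: C2, x ≥ 0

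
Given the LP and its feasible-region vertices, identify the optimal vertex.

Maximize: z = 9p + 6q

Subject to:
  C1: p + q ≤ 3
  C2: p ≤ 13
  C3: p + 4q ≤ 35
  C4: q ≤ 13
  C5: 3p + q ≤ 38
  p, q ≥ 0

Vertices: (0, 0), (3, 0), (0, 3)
(3, 0) with z = 27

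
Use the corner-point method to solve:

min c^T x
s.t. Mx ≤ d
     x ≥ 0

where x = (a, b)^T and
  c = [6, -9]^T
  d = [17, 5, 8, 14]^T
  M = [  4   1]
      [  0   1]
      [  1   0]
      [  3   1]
Each vertex is the intersection of two constraint boundaries that also satisfies all remaining constraints:
  a = 0 and b = 0 → (0, 0)
  4a + b = 17 and b = 0 → (4.25, 0)
  4a + b = 17 and b = 5 → (3, 5)
  b = 5 and a = 0 → (0, 5)

Evaluating z = 6a - 9b at each vertex:
  (0, 0): z = 0
  (4.25, 0): z = 25.5
  (3, 5): z = -27
  (0, 5): z = -45

The minimum is at (0, 5) with z = -45.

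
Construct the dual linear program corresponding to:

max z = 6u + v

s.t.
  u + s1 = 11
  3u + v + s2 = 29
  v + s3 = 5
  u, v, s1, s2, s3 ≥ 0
Minimize: z = 11y1 + 29y2 + 5y3

Subject to:
  C1: -y1 - 3y2 ≤ -6
  C2: -y2 - y3 ≤ -1
  y1, y2, y3 ≥ 0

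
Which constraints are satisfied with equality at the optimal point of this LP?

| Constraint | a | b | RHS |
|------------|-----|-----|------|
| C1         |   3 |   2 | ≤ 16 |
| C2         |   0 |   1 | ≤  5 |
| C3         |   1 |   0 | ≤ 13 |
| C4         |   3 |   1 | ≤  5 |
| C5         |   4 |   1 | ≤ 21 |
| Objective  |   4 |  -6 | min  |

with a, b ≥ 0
Optimal: a = 0, b = 5
Binding: C2, C4, a ≥ 0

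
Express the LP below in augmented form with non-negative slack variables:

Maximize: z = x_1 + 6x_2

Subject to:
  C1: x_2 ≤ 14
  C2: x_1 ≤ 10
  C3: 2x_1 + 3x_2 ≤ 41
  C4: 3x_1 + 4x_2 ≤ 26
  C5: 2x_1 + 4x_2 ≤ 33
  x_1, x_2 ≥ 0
max z = x_1 + 6x_2

s.t.
  x_2 + s1 = 14
  x_1 + s2 = 10
  2x_1 + 3x_2 + s3 = 41
  3x_1 + 4x_2 + s4 = 26
  2x_1 + 4x_2 + s5 = 33
  x_1, x_2, s1, s2, s3, s4, s5 ≥ 0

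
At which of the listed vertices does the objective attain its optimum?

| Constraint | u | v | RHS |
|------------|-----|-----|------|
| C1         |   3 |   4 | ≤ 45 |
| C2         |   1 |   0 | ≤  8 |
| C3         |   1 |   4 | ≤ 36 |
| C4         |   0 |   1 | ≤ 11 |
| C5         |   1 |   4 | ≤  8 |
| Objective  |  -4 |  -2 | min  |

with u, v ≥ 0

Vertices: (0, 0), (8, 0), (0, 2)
Evaluating z = -4u - 2v at each vertex:
  (0, 0): z = 0
  (8, 0): z = -32
  (0, 2): z = -4

The smallest value is z = -32, attained at (8, 0).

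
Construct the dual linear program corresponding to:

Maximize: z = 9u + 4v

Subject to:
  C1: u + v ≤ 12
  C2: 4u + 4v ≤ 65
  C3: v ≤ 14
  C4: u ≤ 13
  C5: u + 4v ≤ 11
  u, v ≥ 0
Minimize: z = 12y1 + 65y2 + 14y3 + 13y4 + 11y5

Subject to:
  C1: -y1 - 4y2 - y4 - y5 ≤ -9
  C2: -y1 - 4y2 - y3 - 4y5 ≤ -4
  y1, y2, y3, y4, y5 ≥ 0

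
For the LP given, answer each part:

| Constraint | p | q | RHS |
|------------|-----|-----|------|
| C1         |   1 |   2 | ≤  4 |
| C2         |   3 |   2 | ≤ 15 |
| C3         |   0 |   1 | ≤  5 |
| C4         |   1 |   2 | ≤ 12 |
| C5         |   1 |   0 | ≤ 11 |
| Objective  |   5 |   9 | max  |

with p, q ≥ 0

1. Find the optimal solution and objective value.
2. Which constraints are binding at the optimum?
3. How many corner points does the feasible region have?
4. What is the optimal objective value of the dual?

1. p = 4, q = 0, z = 20
2. C1, q ≥ 0
3. 3
4. 20 (by strong duality, equal to the primal optimum)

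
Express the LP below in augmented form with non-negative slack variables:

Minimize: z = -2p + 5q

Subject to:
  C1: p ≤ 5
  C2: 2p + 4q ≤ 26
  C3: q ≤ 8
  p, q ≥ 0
min z = -2p + 5q

s.t.
  p + s1 = 5
  2p + 4q + s2 = 26
  q + s3 = 8
  p, q, s1, s2, s3 ≥ 0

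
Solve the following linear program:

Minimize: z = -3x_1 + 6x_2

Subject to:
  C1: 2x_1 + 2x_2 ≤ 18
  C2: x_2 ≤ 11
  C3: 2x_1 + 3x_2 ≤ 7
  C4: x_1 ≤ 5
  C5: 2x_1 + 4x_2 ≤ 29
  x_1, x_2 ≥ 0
Each vertex is the intersection of two constraint boundaries that also satisfies all remaining constraints:
  x_1 = 0 and x_2 = 0 → (0, 0)
  2x_1 + 3x_2 = 7 and x_2 = 0 → (3.5, 0)
  2x_1 + 3x_2 = 7 and x_1 = 0 → (0, 2.333)

Evaluating z = -3x_1 + 6x_2 at each vertex:
  (0, 0): z = 0
  (3.5, 0): z = -10.5
  (0, 2.333): z = 14

The minimum is at (3.5, 0) with z = -10.5.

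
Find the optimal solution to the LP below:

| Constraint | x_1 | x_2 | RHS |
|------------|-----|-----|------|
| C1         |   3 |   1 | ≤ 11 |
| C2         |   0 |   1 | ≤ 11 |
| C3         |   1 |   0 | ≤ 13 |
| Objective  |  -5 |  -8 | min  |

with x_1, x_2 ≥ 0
Each vertex is the intersection of two constraint boundaries that also satisfies all remaining constraints:
  x_1 = 0 and x_2 = 0 → (0, 0)
  3x_1 + x_2 = 11 and x_2 = 0 → (3.667, 0)
  3x_1 + x_2 = 11 and x_2 = 11 → (0, 11)

Evaluating z = -5x_1 - 8x_2 at each vertex:
  (0, 0): z = 0
  (3.667, 0): z = -18.33
  (0, 11): z = -88

The minimum is at (0, 11) with z = -88.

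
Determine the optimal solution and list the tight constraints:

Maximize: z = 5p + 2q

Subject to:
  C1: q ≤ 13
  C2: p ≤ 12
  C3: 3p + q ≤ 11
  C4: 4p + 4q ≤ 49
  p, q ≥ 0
Optimal: p = 0, q = 11
Slack at optimum:
  C1: slack = 2
  C2: slack = 12
  C3: slack = 0 (binding)
  C4: slack = 5
  p ≥ 0: p = 0 (binding)
  q ≥ 0: q = 11
Binding constraints: C3, p ≥ 0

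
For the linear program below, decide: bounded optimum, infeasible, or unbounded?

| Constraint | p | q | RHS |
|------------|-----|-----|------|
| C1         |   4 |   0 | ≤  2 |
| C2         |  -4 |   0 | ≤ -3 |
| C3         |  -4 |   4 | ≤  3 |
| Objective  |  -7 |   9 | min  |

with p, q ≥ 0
C1 requires 4p ≤ 2, while C2 (-4p ≤ -3) is equivalent to 4p ≥ 3. Together they would need 3 ≤ 4p ≤ 2, which is impossible since 3 > 2. No point satisfies all constraints.

Infeasible: no point satisfies all constraints simultaneously.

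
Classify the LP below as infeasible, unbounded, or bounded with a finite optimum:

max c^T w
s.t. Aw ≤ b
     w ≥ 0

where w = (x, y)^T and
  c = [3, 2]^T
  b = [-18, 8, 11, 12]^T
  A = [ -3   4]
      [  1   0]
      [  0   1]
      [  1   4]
The point (8, 1) satisfies every constraint, so the LP is feasible; the constraints give x ≤ 8 and y ≤ 11, which with x, y ≥ 0 keep the feasible region inside a bounded box. A feasible, bounded LP attains a finite optimum at a vertex.

Evaluating z = 3x + 2y at each vertex:
  (6, 0): z = 18
  (8, 0): z = 24
  (8, 1): z = 26
  (7.5, 1.125): z = 24.75

The LP has an optimal solution: (8, 1) with z = 26.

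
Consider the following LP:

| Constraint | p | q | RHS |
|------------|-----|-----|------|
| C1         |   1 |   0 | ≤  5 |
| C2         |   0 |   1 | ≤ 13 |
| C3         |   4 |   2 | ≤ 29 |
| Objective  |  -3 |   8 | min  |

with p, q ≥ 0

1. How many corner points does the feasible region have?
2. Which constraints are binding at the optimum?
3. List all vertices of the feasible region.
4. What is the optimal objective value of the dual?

1. 5
2. C1, q ≥ 0
3. (0, 0), (5, 0), (5, 4.5), (0.75, 13), (0, 13)
4. -15 (by strong duality, equal to the primal optimum)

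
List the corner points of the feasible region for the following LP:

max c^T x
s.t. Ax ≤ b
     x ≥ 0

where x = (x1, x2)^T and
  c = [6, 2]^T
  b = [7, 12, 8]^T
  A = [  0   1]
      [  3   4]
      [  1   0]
Each vertex is the intersection of two constraint boundaries that also satisfies all remaining constraints:
  x1 = 0 and x2 = 0 → (0, 0)
  3x1 + 4x2 = 12 and x2 = 0 → (4, 0)
  3x1 + 4x2 = 12 and x1 = 0 → (0, 3)

Vertices: (0, 0), (4, 0), (0, 3)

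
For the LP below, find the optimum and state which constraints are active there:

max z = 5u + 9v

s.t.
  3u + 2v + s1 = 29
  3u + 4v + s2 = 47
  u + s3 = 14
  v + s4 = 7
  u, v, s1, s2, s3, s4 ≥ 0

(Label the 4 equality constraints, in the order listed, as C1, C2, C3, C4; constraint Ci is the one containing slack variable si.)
Optimal: u = 5, v = 7
Slack at optimum:
  C1: slack = 0 (binding)
  C2: slack = 4
  C3: slack = 9
  C4: slack = 0 (binding)
  u ≥ 0: u = 5
  v ≥ 0: v = 7
Binding constraints: C1, C4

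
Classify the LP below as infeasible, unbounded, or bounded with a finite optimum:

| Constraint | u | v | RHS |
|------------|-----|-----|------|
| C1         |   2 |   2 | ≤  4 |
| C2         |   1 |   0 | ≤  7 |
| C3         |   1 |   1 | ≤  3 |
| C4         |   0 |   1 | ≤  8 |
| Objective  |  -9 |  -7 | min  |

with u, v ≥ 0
The point (2, 0) satisfies every constraint, so the LP is feasible; the constraints give u ≤ 7 and v ≤ 8, which with u, v ≥ 0 keep the feasible region inside a bounded box. A feasible, bounded LP attains a finite optimum at a vertex.

Evaluating z = -9u - 7v at each vertex:
  (0, 0): z = 0
  (2, 0): z = -18
  (0, 2): z = -14

Feasible with finite optimum z* = -18 at (2, 0).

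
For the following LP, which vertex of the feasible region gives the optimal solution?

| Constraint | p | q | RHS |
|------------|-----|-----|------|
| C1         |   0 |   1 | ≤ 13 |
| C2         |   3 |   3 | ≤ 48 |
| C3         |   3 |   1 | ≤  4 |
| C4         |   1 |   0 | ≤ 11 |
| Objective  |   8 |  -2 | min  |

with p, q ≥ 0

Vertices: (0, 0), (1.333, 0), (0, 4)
(0, 4) with z = -8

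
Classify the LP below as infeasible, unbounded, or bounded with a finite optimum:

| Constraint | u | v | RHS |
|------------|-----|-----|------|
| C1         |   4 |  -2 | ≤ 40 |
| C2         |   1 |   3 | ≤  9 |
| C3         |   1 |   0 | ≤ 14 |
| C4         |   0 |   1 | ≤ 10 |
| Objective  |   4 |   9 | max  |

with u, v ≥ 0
The point (9, 0) satisfies every constraint, so the LP is feasible; the constraints give u ≤ 14 and v ≤ 10, which with u, v ≥ 0 keep the feasible region inside a bounded box. A feasible, bounded LP attains a finite optimum at a vertex.

Evaluating z = 4u + 9v at each vertex:
  (0, 0): z = 0
  (9, 0): z = 36
  (0, 3): z = 27

Feasible with finite optimum z* = 36 at (9, 0).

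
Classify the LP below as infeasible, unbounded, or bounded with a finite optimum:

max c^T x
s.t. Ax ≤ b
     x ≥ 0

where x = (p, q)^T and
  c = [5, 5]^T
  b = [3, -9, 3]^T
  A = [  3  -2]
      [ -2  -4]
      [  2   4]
One constraint requires 2p + 4q ≤ 3, while the constraint -2p - 4q ≤ -9 is equivalent to 2p + 4q ≥ 9. Together they would need 9 ≤ 2p + 4q ≤ 3, which is impossible since 9 > 3. No point satisfies all constraints.

The feasible region is empty; the LP is infeasible.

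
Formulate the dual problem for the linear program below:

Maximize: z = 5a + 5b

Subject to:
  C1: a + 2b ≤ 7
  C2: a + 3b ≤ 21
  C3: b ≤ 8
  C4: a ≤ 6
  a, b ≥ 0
Minimize: z = 7y1 + 21y2 + 8y3 + 6y4

Subject to:
  C1: -y1 - y2 - y4 ≤ -5
  C2: -2y1 - 3y2 - y3 ≤ -5
  y1, y2, y3, y4 ≥ 0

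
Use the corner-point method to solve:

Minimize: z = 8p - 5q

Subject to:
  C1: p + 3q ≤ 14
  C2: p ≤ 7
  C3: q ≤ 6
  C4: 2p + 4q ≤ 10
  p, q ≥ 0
Each vertex is the intersection of two constraint boundaries that also satisfies all remaining constraints:
  p = 0 and q = 0 → (0, 0)
  2p + 4q = 10 and q = 0 → (5, 0)
  2p + 4q = 10 and p = 0 → (0, 2.5)

Evaluating z = 8p - 5q at each vertex:
  (0, 0): z = 0
  (5, 0): z = 40
  (0, 2.5): z = -12.5

The minimum is at (0, 2.5) with z = -12.5.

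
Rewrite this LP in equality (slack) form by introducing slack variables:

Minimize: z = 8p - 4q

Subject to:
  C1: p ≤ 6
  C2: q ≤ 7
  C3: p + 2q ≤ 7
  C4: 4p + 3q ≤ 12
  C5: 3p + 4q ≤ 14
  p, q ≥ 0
min z = 8p - 4q

s.t.
  p + s1 = 6
  q + s2 = 7
  p + 2q + s3 = 7
  4p + 3q + s4 = 12
  3p + 4q + s5 = 14
  p, q, s1, s2, s3, s4, s5 ≥ 0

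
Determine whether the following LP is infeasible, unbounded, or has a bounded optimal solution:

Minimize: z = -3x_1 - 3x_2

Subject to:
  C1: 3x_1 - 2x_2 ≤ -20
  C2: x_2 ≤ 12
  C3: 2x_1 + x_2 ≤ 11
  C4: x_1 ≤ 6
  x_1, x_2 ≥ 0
The point (0, 11) satisfies every constraint, so the LP is feasible; the constraints give x_1 ≤ 6 and x_2 ≤ 12, which with x_1, x_2 ≥ 0 keep the feasible region inside a bounded box. A feasible, bounded LP attains a finite optimum at a vertex.

Evaluating z = -3x_1 - 3x_2 at each vertex:
  (0, 10): z = -30
  (0.2857, 10.43): z = -32.14
  (0, 11): z = -33

The LP has an optimal solution: (0, 11) with z = -33.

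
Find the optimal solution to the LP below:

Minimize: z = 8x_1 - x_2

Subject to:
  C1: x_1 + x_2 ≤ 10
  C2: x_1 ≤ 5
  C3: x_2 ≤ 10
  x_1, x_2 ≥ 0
x_1 = 0, x_2 = 10, z = -10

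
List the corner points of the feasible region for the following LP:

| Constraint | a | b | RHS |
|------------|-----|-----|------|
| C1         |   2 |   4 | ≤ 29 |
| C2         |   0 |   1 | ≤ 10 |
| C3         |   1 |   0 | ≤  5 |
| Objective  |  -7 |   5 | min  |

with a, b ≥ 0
Each vertex is the intersection of two constraint boundaries that also satisfies all remaining constraints:
  a = 0 and b = 0 → (0, 0)
  a = 5 and b = 0 → (5, 0)
  2a + 4b = 29 and a = 5 → (5, 4.75)
  2a + 4b = 29 and a = 0 → (0, 7.25)

Vertices: (0, 0), (5, 0), (5, 4.75), (0, 7.25)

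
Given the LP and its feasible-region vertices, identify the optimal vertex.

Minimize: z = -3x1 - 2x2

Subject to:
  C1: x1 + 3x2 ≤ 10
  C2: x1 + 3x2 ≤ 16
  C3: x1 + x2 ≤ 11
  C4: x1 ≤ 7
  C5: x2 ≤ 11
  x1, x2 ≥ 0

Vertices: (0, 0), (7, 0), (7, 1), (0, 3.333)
Evaluating z = -3x1 - 2x2 at each vertex:
  (0, 0): z = 0
  (7, 0): z = -21
  (7, 1): z = -23
  (0, 3.333): z = -6.667

The smallest value is z = -23, attained at (7, 1).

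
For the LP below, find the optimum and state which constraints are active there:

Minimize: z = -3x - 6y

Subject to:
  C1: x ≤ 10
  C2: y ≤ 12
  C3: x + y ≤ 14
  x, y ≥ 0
Optimal: x = 2, y = 12
Binding: C2, C3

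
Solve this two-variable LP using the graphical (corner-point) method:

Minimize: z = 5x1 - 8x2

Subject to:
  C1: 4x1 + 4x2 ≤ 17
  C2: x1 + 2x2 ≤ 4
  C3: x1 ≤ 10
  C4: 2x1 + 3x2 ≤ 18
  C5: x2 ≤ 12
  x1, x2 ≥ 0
Each vertex is the intersection of two constraint boundaries that also satisfies all remaining constraints:
  x1 = 0 and x2 = 0 → (0, 0)
  x1 + 2x2 = 4 and x2 = 0 → (4, 0)
  x1 + 2x2 = 4 and x1 = 0 → (0, 2)

Evaluating z = 5x1 - 8x2 at each vertex:
  (0, 0): z = 0
  (4, 0): z = 20
  (0, 2): z = -16

The minimum is at (0, 2) with z = -16.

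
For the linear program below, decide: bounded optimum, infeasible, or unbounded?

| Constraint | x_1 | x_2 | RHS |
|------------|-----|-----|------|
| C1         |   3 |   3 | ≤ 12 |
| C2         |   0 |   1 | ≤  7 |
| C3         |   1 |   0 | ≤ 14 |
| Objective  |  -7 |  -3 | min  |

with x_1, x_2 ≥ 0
The point (4, 0) satisfies every constraint, so the LP is feasible; the constraints give x_1 ≤ 14 and x_2 ≤ 7, which with x_1, x_2 ≥ 0 keep the feasible region inside a bounded box. A feasible, bounded LP attains a finite optimum at a vertex.

Feasible with finite optimum z* = -28 at (4, 0).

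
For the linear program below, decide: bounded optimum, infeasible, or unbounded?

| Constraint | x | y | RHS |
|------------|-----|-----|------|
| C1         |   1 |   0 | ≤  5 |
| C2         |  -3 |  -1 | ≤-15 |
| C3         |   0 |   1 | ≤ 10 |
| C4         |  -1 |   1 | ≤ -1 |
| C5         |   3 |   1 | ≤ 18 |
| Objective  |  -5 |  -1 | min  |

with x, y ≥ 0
The point (5, 3) satisfies every constraint, so the LP is feasible; the constraints give x ≤ 5 and y ≤ 10, which with x, y ≥ 0 keep the feasible region inside a bounded box. A feasible, bounded LP attains a finite optimum at a vertex.

Bounded optimum: z* = -28 at (5, 3).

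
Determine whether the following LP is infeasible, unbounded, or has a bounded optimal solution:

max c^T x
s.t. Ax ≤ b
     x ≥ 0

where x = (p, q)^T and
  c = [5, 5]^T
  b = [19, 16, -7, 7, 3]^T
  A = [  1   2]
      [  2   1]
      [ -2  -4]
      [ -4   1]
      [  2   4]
One constraint requires 2p + 4q ≤ 3, while the constraint -2p - 4q ≤ -7 is equivalent to 2p + 4q ≥ 7. Together they would need 7 ≤ 2p + 4q ≤ 3, which is impossible since 7 > 3. No point satisfies all constraints.

The feasible region is empty; the LP is infeasible.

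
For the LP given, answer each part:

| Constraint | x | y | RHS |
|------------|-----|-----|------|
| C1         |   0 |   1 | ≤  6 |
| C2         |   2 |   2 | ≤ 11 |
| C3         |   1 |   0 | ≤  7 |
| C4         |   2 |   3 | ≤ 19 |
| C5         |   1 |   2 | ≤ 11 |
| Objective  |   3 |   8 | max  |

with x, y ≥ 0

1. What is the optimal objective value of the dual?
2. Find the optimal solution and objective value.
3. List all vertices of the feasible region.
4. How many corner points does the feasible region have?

1. 44 (by strong duality, equal to the primal optimum)
2. x = 0, y = 5.5, z = 44
3. (0, 0), (5.5, 0), (0, 5.5)
4. 3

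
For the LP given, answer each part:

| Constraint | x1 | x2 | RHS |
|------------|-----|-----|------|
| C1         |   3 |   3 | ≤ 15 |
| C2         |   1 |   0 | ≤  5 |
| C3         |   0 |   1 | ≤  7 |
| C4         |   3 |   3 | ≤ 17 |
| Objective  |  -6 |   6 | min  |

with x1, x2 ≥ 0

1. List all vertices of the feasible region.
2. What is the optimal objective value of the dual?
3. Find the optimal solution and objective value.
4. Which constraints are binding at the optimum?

1. (0, 0), (5, 0), (0, 5)
2. -30 (by strong duality, equal to the primal optimum)
3. x1 = 5, x2 = 0, z = -30
4. C1, C2, x2 ≥ 0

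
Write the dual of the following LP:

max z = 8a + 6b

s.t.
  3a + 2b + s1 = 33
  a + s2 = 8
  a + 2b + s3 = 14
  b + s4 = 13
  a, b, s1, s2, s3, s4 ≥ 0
Minimize: z = 33y1 + 8y2 + 14y3 + 13y4

Subject to:
  C1: -3y1 - y2 - y3 ≤ -8
  C2: -2y1 - 2y3 - y4 ≤ -6
  y1, y2, y3, y4 ≥ 0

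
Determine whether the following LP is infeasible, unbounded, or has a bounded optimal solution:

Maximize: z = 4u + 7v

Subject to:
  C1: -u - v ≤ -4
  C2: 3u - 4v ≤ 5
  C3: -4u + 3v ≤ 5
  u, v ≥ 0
Feasible point: (1, 3) satisfies every constraint, so the LP is feasible.
Direction d = (1, 1): for each constraint row a, a·d ≤ 0 —
  (-1)(1) + (-1)(1) = -2 ≤ 0
  (3)(1) + (-4)(1) = -1 ≤ 0
  (-4)(1) + (3)(1) = -1 ≤ 0
and d ≥ 0, so (1, 3) + t·d stays feasible for every t ≥ 0. Along this ray z = 4u + 7v changes by 11 per unit t, so z → +∞.

Unbounded: there is a feasible ray along which z → +∞.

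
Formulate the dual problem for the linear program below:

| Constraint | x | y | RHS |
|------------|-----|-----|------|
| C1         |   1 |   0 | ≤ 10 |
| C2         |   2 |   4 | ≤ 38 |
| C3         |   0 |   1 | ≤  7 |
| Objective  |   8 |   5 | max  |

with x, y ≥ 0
Minimize: z = 10y1 + 38y2 + 7y3

Subject to:
  C1: -y1 - 2y2 ≤ -8
  C2: -4y2 - y3 ≤ -5
  y1, y2, y3 ≥ 0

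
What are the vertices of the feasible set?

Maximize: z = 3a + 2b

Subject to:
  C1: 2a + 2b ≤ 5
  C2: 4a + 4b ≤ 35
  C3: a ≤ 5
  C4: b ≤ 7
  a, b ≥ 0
Each vertex is the intersection of two constraint boundaries that also satisfies all remaining constraints:
  a = 0 and b = 0 → (0, 0)
  2a + 2b = 5 and b = 0 → (2.5, 0)
  2a + 2b = 5 and a = 0 → (0, 2.5)

Vertices: (0, 0), (2.5, 0), (0, 2.5)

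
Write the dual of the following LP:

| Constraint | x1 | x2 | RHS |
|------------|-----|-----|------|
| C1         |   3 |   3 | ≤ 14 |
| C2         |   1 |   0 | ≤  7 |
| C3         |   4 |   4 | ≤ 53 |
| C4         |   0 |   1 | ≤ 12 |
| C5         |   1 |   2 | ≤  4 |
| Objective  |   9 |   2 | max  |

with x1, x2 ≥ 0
Minimize: z = 14y1 + 7y2 + 53y3 + 12y4 + 4y5

Subject to:
  C1: -3y1 - y2 - 4y3 - y5 ≤ -9
  C2: -3y1 - 4y3 - y4 - 2y5 ≤ -2
  y1, y2, y3, y4, y5 ≥ 0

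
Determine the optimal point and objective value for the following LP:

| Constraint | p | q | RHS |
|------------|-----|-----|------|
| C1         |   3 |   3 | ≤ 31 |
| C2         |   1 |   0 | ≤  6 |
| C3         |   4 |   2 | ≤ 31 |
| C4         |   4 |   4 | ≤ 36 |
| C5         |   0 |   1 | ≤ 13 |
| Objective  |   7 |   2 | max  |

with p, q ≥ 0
Each vertex is the intersection of two constraint boundaries that also satisfies all remaining constraints:
  p = 0 and q = 0 → (0, 0)
  p = 6 and q = 0 → (6, 0)
  p = 6 and 4p + 4q = 36 → (6, 3)
  4p + 4q = 36 and p = 0 → (0, 9)

Evaluating z = 7p + 2q at each vertex:
  (0, 0): z = 0
  (6, 0): z = 42
  (6, 3): z = 48
  (0, 9): z = 18

The maximum is at (6, 3) with z = 48.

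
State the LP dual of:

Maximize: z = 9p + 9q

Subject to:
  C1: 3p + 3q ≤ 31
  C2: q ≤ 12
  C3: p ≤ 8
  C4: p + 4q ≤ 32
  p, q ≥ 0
Minimize: z = 31y1 + 12y2 + 8y3 + 32y4

Subject to:
  C1: -3y1 - y3 - y4 ≤ -9
  C2: -3y1 - y2 - 4y4 ≤ -9
  y1, y2, y3, y4 ≥ 0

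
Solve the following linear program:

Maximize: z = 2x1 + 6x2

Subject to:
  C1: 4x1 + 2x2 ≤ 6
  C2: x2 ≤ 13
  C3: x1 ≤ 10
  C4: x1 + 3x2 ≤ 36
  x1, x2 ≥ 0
Each vertex is the intersection of two constraint boundaries that also satisfies all remaining constraints:
  x1 = 0 and x2 = 0 → (0, 0)
  4x1 + 2x2 = 6 and x2 = 0 → (1.5, 0)
  4x1 + 2x2 = 6 and x1 = 0 → (0, 3)

Evaluating z = 2x1 + 6x2 at each vertex:
  (0, 0): z = 0
  (1.5, 0): z = 3
  (0, 3): z = 18

The maximum is at (0, 3) with z = 18.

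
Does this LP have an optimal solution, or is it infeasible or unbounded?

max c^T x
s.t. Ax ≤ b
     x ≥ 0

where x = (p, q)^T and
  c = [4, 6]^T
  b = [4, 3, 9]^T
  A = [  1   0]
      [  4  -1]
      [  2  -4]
Feasible point: (0, 0) satisfies every constraint, so the LP is feasible.
Direction d = (0, 1): for each constraint row a, a·d ≤ 0 —
  (1)(0) + (0)(1) = 0 ≤ 0
  (4)(0) + (-1)(1) = -1 ≤ 0
  (2)(0) + (-4)(1) = -4 ≤ 0
and d ≥ 0, so (0, 0) + t·d stays feasible for every t ≥ 0. Along this ray z = 4p + 6q changes by 6 per unit t, so z → +∞.

Unbounded: there is a feasible ray along which z → +∞.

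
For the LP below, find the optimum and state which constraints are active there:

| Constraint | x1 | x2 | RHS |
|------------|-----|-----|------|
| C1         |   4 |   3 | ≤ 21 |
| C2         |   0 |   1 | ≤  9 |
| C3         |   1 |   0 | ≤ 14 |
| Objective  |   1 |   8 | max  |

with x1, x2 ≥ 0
Optimal: x1 = 0, x2 = 7
Binding: C1, x1 ≥ 0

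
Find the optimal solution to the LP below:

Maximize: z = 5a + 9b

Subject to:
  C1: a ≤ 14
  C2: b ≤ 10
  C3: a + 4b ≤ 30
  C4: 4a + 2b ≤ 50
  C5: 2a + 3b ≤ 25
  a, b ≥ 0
Each vertex is the intersection of two constraint boundaries that also satisfies all remaining constraints:
  a = 0 and b = 0 → (0, 0)
  4a + 2b = 50 and 2a + 3b = 25 → (12.5, 0)
  a + 4b = 30 and 2a + 3b = 25 → (2, 7)
  a + 4b = 30 and a = 0 → (0, 7.5)

Evaluating z = 5a + 9b at each vertex:
  (0, 0): z = 0
  (12.5, 0): z = 62.5
  (2, 7): z = 73
  (0, 7.5): z = 67.5

The maximum is at (2, 7) with z = 73.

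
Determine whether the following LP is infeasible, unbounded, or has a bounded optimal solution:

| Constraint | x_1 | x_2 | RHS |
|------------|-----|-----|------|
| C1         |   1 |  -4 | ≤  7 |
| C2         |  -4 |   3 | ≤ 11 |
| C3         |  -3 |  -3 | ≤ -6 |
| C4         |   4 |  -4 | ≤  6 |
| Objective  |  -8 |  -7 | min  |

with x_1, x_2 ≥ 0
Feasible point: (0, 2) satisfies every constraint, so the LP is feasible.
Direction d = (1, 1): for each constraint row a, a·d ≤ 0 —
  (1)(1) + (-4)(1) = -3 ≤ 0
  (-4)(1) + (3)(1) = -1 ≤ 0
  (-3)(1) + (-3)(1) = -6 ≤ 0
  (4)(1) + (-4)(1) = 0 ≤ 0
and d ≥ 0, so (0, 2) + t·d stays feasible for every t ≥ 0. Along this ray z = -8x_1 - 7x_2 changes by -15 per unit t, so z → −∞.

The LP is unbounded; z can be made arbitrarily small.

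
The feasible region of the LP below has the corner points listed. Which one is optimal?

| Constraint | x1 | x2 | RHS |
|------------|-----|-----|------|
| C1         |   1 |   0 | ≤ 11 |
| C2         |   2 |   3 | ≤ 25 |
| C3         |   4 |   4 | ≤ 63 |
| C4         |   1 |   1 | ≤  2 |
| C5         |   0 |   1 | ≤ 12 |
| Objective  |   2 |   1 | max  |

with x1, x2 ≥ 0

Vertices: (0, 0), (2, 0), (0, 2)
Evaluating z = 2x1 + x2 at each vertex:
  (0, 0): z = 0
  (2, 0): z = 4
  (0, 2): z = 2

The largest value is z = 4, attained at (2, 0).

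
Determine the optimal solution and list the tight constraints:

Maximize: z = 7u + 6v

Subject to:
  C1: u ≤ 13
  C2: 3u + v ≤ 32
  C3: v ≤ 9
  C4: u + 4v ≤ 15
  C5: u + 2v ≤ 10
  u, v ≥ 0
Optimal: u = 10, v = 0
Binding: C5, v ≥ 0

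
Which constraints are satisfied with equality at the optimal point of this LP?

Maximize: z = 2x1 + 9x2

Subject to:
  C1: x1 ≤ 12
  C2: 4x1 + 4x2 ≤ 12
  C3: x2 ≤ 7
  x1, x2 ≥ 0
Optimal: x1 = 0, x2 = 3
Slack at optimum:
  C1: slack = 12
  C2: slack = 0 (binding)
  C3: slack = 4
  x1 ≥ 0: x1 = 0 (binding)
  x2 ≥ 0: x2 = 3
Binding constraints: C2, x1 ≥ 0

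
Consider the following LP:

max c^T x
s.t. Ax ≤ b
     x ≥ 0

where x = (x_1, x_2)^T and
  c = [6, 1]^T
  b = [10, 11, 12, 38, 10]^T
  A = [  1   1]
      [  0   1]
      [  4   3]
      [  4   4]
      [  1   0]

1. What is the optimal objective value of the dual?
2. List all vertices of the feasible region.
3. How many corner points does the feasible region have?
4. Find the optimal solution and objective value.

1. 18 (by strong duality, equal to the primal optimum)
2. (0, 0), (3, 0), (0, 4)
3. 3
4. x_1 = 3, x_2 = 0, z = 18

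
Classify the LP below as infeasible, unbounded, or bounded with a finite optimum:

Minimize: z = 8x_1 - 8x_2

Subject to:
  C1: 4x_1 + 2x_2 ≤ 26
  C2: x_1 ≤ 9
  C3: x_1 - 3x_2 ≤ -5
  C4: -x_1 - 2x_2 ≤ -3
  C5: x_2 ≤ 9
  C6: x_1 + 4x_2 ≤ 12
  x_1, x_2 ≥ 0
The point (0, 3) satisfies every constraint, so the LP is feasible; the constraints give x_1 ≤ 9 and x_2 ≤ 9, which with x_1, x_2 ≥ 0 keep the feasible region inside a bounded box. A feasible, bounded LP attains a finite optimum at a vertex.

Feasible with finite optimum z* = -24 at (0, 3).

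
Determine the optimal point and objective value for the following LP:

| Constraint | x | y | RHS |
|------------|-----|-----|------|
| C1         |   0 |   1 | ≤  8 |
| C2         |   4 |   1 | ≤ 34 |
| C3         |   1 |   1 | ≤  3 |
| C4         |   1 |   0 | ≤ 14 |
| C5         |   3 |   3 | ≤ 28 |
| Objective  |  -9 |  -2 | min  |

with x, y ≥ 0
Each vertex is the intersection of two constraint boundaries that also satisfies all remaining constraints:
  x = 0 and y = 0 → (0, 0)
  x + y = 3 and y = 0 → (3, 0)
  x + y = 3 and x = 0 → (0, 3)

Evaluating z = -9x - 2y at each vertex:
  (0, 0): z = 0
  (3, 0): z = -27
  (0, 3): z = -6

The minimum is at (3, 0) with z = -27.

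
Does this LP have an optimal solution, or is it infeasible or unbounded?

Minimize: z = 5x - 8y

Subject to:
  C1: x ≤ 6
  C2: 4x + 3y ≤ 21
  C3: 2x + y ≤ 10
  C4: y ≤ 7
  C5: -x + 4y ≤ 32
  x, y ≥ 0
The point (0, 7) satisfies every constraint, so the LP is feasible; the constraints give x ≤ 6 and y ≤ 7, which with x, y ≥ 0 keep the feasible region inside a bounded box. A feasible, bounded LP attains a finite optimum at a vertex.

The LP has an optimal solution: (0, 7) with z = -56.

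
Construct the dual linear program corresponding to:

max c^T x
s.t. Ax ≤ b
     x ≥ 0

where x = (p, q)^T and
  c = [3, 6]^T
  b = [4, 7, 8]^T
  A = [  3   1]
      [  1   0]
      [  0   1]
Minimize: z = 4y1 + 7y2 + 8y3

Subject to:
  C1: -3y1 - y2 ≤ -3
  C2: -y1 - y3 ≤ -6
  y1, y2, y3 ≥ 0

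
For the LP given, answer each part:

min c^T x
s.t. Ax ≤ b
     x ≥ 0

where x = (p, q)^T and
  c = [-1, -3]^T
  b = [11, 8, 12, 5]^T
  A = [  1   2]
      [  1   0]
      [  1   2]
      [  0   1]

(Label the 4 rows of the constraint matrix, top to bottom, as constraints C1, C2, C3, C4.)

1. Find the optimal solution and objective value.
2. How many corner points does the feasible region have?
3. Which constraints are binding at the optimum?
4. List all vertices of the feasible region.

1. p = 1, q = 5, z = -16
2. 5
3. C1, C4
4. (0, 0), (8, 0), (8, 1.5), (1, 5), (0, 5)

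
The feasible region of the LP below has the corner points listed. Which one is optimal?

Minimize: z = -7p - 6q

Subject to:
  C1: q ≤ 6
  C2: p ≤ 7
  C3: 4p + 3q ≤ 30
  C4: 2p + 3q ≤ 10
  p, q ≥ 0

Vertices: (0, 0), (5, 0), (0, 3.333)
Evaluating z = -7p - 6q at each vertex:
  (0, 0): z = 0
  (5, 0): z = -35
  (0, 3.333): z = -20

The smallest value is z = -35, attained at (5, 0).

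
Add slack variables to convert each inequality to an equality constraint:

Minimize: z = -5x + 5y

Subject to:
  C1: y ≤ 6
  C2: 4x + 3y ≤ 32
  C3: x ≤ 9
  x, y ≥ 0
min z = -5x + 5y

s.t.
  y + s1 = 6
  4x + 3y + s2 = 32
  x + s3 = 9
  x, y, s1, s2, s3 ≥ 0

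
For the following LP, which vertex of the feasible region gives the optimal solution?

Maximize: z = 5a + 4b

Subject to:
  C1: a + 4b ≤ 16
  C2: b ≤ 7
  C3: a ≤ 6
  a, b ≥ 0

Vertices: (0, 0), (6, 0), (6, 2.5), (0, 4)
Evaluating z = 5a + 4b at each vertex:
  (0, 0): z = 0
  (6, 0): z = 30
  (6, 2.5): z = 40
  (0, 4): z = 16

The largest value is z = 40, attained at (6, 2.5).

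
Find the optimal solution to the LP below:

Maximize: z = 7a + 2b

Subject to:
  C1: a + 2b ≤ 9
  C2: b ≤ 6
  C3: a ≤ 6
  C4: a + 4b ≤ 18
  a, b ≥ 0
a = 6, b = 1.5, z = 45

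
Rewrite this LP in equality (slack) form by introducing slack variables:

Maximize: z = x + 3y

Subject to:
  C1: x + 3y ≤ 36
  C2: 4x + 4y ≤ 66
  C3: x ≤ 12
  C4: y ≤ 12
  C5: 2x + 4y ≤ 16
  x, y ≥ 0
max z = x + 3y

s.t.
  x + 3y + s1 = 36
  4x + 4y + s2 = 66
  x + s3 = 12
  y + s4 = 12
  2x + 4y + s5 = 16
  x, y, s1, s2, s3, s4, s5 ≥ 0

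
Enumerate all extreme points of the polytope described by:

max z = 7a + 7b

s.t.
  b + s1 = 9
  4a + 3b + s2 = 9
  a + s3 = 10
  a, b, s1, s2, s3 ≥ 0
Each vertex is the intersection of two constraint boundaries that also satisfies all remaining constraints:
  a = 0 and b = 0 → (0, 0)
  4a + 3b = 9 and b = 0 → (2.25, 0)
  4a + 3b = 9 and a = 0 → (0, 3)

Vertices: (0, 0), (2.25, 0), (0, 3)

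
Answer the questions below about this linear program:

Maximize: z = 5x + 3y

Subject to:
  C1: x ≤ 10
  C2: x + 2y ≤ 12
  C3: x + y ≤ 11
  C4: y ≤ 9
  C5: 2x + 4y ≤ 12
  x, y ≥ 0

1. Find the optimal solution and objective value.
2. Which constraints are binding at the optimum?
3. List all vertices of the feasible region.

1. x = 6, y = 0, z = 30
2. C5, y ≥ 0
3. (0, 0), (6, 0), (0, 3)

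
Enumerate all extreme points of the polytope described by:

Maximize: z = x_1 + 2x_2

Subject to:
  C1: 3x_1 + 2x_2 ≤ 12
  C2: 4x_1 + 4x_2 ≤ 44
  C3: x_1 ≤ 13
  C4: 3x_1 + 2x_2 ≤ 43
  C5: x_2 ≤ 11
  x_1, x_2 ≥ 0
Each vertex is the intersection of two constraint boundaries that also satisfies all remaining constraints:
  x_1 = 0 and x_2 = 0 → (0, 0)
  3x_1 + 2x_2 = 12 and x_2 = 0 → (4, 0)
  3x_1 + 2x_2 = 12 and x_1 = 0 → (0, 6)

Vertices: (0, 0), (4, 0), (0, 6)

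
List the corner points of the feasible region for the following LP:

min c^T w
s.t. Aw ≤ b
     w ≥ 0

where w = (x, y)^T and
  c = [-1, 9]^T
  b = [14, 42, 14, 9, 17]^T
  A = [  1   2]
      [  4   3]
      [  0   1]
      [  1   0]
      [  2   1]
Each vertex is the intersection of two constraint boundaries that also satisfies all remaining constraints:
  x = 0 and y = 0 → (0, 0)
  2x + y = 17 and y = 0 → (8.5, 0)
  x + 2y = 14 and 2x + y = 17 → (6.667, 3.667)
  x + 2y = 14 and x = 0 → (0, 7)

Vertices: (0, 0), (8.5, 0), (6.667, 3.667), (0, 7)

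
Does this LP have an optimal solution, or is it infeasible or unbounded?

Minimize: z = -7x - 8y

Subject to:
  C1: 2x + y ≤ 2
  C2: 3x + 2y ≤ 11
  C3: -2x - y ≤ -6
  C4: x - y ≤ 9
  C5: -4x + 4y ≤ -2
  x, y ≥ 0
C1 requires 2x + y ≤ 2, while C3 (-2x - y ≤ -6) is equivalent to 2x + y ≥ 6. Together they would need 6 ≤ 2x + y ≤ 2, which is impossible since 6 > 2. No point satisfies all constraints.

Infeasible — the constraint set is empty.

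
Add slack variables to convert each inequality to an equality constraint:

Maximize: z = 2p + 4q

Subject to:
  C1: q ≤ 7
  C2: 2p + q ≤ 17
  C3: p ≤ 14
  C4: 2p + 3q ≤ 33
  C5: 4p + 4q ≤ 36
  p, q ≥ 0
max z = 2p + 4q

s.t.
  q + s1 = 7
  2p + q + s2 = 17
  p + s3 = 14
  2p + 3q + s4 = 33
  4p + 4q + s5 = 36
  p, q, s1, s2, s3, s4, s5 ≥ 0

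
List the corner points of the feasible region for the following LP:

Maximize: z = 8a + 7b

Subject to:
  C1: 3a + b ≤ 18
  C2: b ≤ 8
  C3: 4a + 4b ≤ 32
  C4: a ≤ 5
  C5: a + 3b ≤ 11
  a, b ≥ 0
Each vertex is the intersection of two constraint boundaries that also satisfies all remaining constraints:
  a = 0 and b = 0 → (0, 0)
  a = 5 and b = 0 → (5, 0)
  a = 5 and a + 3b = 11 → (5, 2)
  a + 3b = 11 and a = 0 → (0, 3.667)

Vertices: (0, 0), (5, 0), (5, 2), (0, 3.667)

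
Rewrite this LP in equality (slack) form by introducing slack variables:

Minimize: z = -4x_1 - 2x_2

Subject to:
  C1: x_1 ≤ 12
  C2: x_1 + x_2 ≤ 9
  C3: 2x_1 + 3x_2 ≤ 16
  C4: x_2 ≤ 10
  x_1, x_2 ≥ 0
min z = -4x_1 - 2x_2

s.t.
  x_1 + s1 = 12
  x_1 + x_2 + s2 = 9
  2x_1 + 3x_2 + s3 = 16
  x_2 + s4 = 10
  x_1, x_2, s1, s2, s3, s4 ≥ 0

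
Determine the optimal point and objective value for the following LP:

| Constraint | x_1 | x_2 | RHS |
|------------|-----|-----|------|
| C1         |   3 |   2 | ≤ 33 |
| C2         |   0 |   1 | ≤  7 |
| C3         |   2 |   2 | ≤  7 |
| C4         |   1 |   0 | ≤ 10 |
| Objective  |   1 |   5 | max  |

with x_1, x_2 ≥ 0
Each vertex is the intersection of two constraint boundaries that also satisfies all remaining constraints:
  x_1 = 0 and x_2 = 0 → (0, 0)
  2x_1 + 2x_2 = 7 and x_2 = 0 → (3.5, 0)
  2x_1 + 2x_2 = 7 and x_1 = 0 → (0, 3.5)

Evaluating z = x_1 + 5x_2 at each vertex:
  (0, 0): z = 0
  (3.5, 0): z = 3.5
  (0, 3.5): z = 17.5

The maximum is at (0, 3.5) with z = 17.5.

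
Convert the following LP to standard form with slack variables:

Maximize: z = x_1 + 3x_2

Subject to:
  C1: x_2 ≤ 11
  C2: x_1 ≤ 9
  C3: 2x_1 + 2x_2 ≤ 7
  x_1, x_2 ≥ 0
max z = x_1 + 3x_2

s.t.
  x_2 + s1 = 11
  x_1 + s2 = 9
  2x_1 + 2x_2 + s3 = 7
  x_1, x_2, s1, s2, s3 ≥ 0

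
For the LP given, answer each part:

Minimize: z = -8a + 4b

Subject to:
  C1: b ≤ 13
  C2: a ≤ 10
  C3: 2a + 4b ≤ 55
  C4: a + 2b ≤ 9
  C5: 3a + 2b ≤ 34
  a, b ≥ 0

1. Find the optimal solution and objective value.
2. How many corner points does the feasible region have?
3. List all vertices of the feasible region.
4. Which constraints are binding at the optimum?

1. a = 9, b = 0, z = -72
2. 3
3. (0, 0), (9, 0), (0, 4.5)
4. C4, b ≥ 0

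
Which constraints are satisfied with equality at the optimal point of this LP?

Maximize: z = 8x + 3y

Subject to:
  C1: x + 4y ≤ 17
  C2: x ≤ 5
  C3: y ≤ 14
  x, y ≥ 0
Optimal: x = 5, y = 3
Slack at optimum:
  C1: slack = 0 (binding)
  C2: slack = 0 (binding)
  C3: slack = 11
  x ≥ 0: x = 5
  y ≥ 0: y = 3
Binding constraints: C1, C2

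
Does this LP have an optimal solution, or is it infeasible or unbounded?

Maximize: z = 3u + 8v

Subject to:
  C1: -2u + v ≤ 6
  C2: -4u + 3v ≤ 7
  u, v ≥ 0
Feasible point: (0, 0) satisfies every constraint, so the LP is feasible.
Direction d = (1, 0): for each constraint row a, a·d ≤ 0 —
  (-2)(1) + (1)(0) = -2 ≤ 0
  (-4)(1) + (3)(0) = -4 ≤ 0
and d ≥ 0, so (0, 0) + t·d stays feasible for every t ≥ 0. Along this ray z = 3u + 8v changes by 3 per unit t, so z → +∞.

The LP is unbounded; z can be made arbitrarily large.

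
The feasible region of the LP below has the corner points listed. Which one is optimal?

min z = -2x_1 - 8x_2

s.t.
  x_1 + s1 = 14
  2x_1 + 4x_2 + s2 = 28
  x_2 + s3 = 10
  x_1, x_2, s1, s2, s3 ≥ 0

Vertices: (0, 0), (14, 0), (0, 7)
Evaluating z = -2x_1 - 8x_2 at each vertex:
  (0, 0): z = 0
  (14, 0): z = -28
  (0, 7): z = -56

The smallest value is z = -56, attained at (0, 7).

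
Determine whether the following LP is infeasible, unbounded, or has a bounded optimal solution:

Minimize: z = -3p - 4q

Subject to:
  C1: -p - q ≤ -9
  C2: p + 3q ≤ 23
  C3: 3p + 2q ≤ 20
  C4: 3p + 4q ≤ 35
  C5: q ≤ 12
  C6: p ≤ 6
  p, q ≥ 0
The point (2, 7) satisfies every constraint, so the LP is feasible; the constraints give p ≤ 6 and q ≤ 12, which with p, q ≥ 0 keep the feasible region inside a bounded box. A feasible, bounded LP attains a finite optimum at a vertex.

Bounded optimum: z* = -34 at (2, 7).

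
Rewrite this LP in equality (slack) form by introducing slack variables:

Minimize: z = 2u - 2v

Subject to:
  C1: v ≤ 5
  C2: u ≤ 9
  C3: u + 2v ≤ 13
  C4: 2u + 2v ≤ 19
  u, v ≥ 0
min z = 2u - 2v

s.t.
  v + s1 = 5
  u + s2 = 9
  u + 2v + s3 = 13
  2u + 2v + s4 = 19
  u, v, s1, s2, s3, s4 ≥ 0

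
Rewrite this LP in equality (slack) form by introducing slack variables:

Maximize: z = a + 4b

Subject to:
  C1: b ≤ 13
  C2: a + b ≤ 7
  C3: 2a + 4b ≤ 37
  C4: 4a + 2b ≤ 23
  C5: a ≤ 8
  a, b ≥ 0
max z = a + 4b

s.t.
  b + s1 = 13
  a + b + s2 = 7
  2a + 4b + s3 = 37
  4a + 2b + s4 = 23
  a + s5 = 8
  a, b, s1, s2, s3, s4, s5 ≥ 0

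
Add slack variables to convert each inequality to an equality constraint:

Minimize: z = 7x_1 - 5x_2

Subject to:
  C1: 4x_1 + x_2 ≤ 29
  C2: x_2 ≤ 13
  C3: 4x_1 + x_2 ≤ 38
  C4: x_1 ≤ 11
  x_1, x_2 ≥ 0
min z = 7x_1 - 5x_2

s.t.
  4x_1 + x_2 + s1 = 29
  x_2 + s2 = 13
  4x_1 + x_2 + s3 = 38
  x_1 + s4 = 11
  x_1, x_2, s1, s2, s3, s4 ≥ 0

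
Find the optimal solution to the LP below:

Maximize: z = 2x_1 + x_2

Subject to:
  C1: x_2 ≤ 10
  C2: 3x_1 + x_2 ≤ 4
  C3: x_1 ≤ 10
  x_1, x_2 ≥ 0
x_1 = 0, x_2 = 4, z = 4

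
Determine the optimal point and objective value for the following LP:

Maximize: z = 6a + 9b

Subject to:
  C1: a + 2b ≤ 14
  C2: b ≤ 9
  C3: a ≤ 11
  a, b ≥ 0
a = 11, b = 1.5, z = 79.5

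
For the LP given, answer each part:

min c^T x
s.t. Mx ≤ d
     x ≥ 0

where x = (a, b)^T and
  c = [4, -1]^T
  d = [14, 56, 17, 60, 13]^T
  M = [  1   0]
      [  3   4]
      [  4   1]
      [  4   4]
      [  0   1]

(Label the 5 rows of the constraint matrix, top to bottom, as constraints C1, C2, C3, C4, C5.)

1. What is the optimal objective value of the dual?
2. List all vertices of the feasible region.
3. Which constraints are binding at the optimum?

1. -13 (by strong duality, equal to the primal optimum)
2. (0, 0), (4.25, 0), (1, 13), (0, 13)
3. C5, a ≥ 0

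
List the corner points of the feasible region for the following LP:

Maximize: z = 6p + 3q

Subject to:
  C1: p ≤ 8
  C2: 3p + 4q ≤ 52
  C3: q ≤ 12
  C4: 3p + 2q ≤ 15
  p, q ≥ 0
Each vertex is the intersection of two constraint boundaries that also satisfies all remaining constraints:
  p = 0 and q = 0 → (0, 0)
  3p + 2q = 15 and q = 0 → (5, 0)
  3p + 2q = 15 and p = 0 → (0, 7.5)

Vertices: (0, 0), (5, 0), (0, 7.5)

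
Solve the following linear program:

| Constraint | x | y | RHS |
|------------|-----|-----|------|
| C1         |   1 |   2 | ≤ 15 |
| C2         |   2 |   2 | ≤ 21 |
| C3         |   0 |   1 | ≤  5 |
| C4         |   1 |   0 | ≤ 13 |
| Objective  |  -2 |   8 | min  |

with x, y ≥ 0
x = 10.5, y = 0, z = -21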